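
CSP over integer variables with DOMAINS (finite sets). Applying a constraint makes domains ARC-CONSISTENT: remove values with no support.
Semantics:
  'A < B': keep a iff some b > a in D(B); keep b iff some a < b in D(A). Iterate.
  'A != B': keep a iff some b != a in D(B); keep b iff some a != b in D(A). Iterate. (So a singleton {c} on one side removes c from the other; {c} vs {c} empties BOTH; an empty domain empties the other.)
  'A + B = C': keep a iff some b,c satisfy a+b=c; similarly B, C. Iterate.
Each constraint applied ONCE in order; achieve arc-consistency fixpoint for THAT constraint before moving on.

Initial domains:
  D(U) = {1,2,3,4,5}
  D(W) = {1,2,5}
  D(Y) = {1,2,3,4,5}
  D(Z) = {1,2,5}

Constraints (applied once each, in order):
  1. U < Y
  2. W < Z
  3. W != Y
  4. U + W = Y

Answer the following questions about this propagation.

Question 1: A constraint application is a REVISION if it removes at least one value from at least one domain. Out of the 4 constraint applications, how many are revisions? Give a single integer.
Constraint 1 (U < Y) on D(U)={1,2,3,4,5} D(Y)={1,2,3,4,5}: U {1,2,3,4,5}->{1,2,3,4}; Y {1,2,3,4,5}->{2,3,4,5} => REVISION
Constraint 2 (W < Z) on D(W)={1,2,5} D(Z)={1,2,5}: W {1,2,5}->{1,2}; Z {1,2,5}->{2,5} => REVISION
Constraint 3 (W != Y) on D(W)={1,2} D(Y)={2,3,4,5}: no change => not a revision
Constraint 4 (U + W = Y) on D(U)={1,2,3,4} D(W)={1,2} D(Y)={2,3,4,5}: no change => not a revision
Total revisions = 2

Answer: 2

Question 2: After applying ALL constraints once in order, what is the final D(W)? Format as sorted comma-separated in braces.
Answer: {1,2}

Derivation:
Constraint 1 (U < Y) on D(U)={1,2,3,4,5} D(Y)={1,2,3,4,5}: U {1,2,3,4,5}->{1,2,3,4}; Y {1,2,3,4,5}->{2,3,4,5}
Constraint 2 (W < Z) on D(W)={1,2,5} D(Z)={1,2,5}: W {1,2,5}->{1,2}; Z {1,2,5}->{2,5}
Constraint 3 (W != Y) on D(W)={1,2} D(Y)={2,3,4,5}: no change
Constraint 4 (U + W = Y) on D(U)={1,2,3,4} D(W)={1,2} D(Y)={2,3,4,5}: no change
So after all 4 constraints: D(W) = {1,2}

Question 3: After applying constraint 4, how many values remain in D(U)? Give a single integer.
Constraint 1 (U < Y) on D(U)={1,2,3,4,5} D(Y)={1,2,3,4,5}: U {1,2,3,4,5}->{1,2,3,4}; Y {1,2,3,4,5}->{2,3,4,5}
Constraint 2 (W < Z) on D(W)={1,2,5} D(Z)={1,2,5}: W {1,2,5}->{1,2}; Z {1,2,5}->{2,5}
Constraint 3 (W != Y) on D(W)={1,2} D(Y)={2,3,4,5}: no change
Constraint 4 (U + W = Y) on D(U)={1,2,3,4} D(W)={1,2} D(Y)={2,3,4,5}: no change
So after constraint 4: D(U)={1,2,3,4}, size = 4

Answer: 4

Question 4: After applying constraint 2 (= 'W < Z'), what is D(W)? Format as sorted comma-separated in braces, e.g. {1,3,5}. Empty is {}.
Answer: {1,2}

Derivation:
Constraint 1 (U < Y) on D(U)={1,2,3,4,5} D(Y)={1,2,3,4,5}: U {1,2,3,4,5}->{1,2,3,4}; Y {1,2,3,4,5}->{2,3,4,5}
Constraint 2 (W < Z) on D(W)={1,2,5} D(Z)={1,2,5}: W {1,2,5}->{1,2}; Z {1,2,5}->{2,5}
So after constraint 2: D(W) = {1,2}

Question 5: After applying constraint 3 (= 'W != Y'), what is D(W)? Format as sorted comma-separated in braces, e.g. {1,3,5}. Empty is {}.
Answer: {1,2}

Derivation:
Constraint 1 (U < Y) on D(U)={1,2,3,4,5} D(Y)={1,2,3,4,5}: U {1,2,3,4,5}->{1,2,3,4}; Y {1,2,3,4,5}->{2,3,4,5}
Constraint 2 (W < Z) on D(W)={1,2,5} D(Z)={1,2,5}: W {1,2,5}->{1,2}; Z {1,2,5}->{2,5}
Constraint 3 (W != Y) on D(W)={1,2} D(Y)={2,3,4,5}: no change
So after constraint 3: D(W) = {1,2}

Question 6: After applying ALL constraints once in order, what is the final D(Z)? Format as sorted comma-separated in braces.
Constraint 1 (U < Y) on D(U)={1,2,3,4,5} D(Y)={1,2,3,4,5}: U {1,2,3,4,5}->{1,2,3,4}; Y {1,2,3,4,5}->{2,3,4,5}
Constraint 2 (W < Z) on D(W)={1,2,5} D(Z)={1,2,5}: W {1,2,5}->{1,2}; Z {1,2,5}->{2,5}
Constraint 3 (W != Y) on D(W)={1,2} D(Y)={2,3,4,5}: no change
Constraint 4 (U + W = Y) on D(U)={1,2,3,4} D(W)={1,2} D(Y)={2,3,4,5}: no change
So after all 4 constraints: D(Z) = {2,5}

Answer: {2,5}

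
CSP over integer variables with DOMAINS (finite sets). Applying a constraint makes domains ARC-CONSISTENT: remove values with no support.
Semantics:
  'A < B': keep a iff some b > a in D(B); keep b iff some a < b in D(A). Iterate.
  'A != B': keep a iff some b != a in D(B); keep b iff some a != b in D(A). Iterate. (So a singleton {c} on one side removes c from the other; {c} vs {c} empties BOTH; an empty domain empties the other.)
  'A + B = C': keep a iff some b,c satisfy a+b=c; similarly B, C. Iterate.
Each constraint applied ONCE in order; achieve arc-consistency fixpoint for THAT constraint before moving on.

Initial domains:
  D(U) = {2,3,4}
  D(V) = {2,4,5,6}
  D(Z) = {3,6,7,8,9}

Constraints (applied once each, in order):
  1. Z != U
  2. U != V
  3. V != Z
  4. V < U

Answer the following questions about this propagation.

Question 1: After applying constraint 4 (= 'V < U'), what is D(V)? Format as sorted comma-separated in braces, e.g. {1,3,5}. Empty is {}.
Answer: {2}

Derivation:
Constraint 1 (Z != U) on D(Z)={3,6,7,8,9} D(U)={2,3,4}: no change
Constraint 2 (U != V) on D(U)={2,3,4} D(V)={2,4,5,6}: no change
Constraint 3 (V != Z) on D(V)={2,4,5,6} D(Z)={3,6,7,8,9}: no change
Constraint 4 (V < U) on D(V)={2,4,5,6} D(U)={2,3,4}: V {2,4,5,6}->{2}; U {2,3,4}->{3,4}
So after constraint 4: D(V) = {2}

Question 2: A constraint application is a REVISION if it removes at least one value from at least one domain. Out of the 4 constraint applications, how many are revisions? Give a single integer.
Answer: 1

Derivation:
Constraint 1 (Z != U) on D(Z)={3,6,7,8,9} D(U)={2,3,4}: no change => not a revision
Constraint 2 (U != V) on D(U)={2,3,4} D(V)={2,4,5,6}: no change => not a revision
Constraint 3 (V != Z) on D(V)={2,4,5,6} D(Z)={3,6,7,8,9}: no change => not a revision
Constraint 4 (V < U) on D(V)={2,4,5,6} D(U)={2,3,4}: V {2,4,5,6}->{2}; U {2,3,4}->{3,4} => REVISION
Total revisions = 1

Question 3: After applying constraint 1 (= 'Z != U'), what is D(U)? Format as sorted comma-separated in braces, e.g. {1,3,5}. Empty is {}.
Answer: {2,3,4}

Derivation:
Constraint 1 (Z != U) on D(Z)={3,6,7,8,9} D(U)={2,3,4}: no change
So after constraint 1: D(U) = {2,3,4}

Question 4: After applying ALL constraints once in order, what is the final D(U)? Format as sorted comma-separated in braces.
Answer: {3,4}

Derivation:
Constraint 1 (Z != U) on D(Z)={3,6,7,8,9} D(U)={2,3,4}: no change
Constraint 2 (U != V) on D(U)={2,3,4} D(V)={2,4,5,6}: no change
Constraint 3 (V != Z) on D(V)={2,4,5,6} D(Z)={3,6,7,8,9}: no change
Constraint 4 (V < U) on D(V)={2,4,5,6} D(U)={2,3,4}: V {2,4,5,6}->{2}; U {2,3,4}->{3,4}
So after all 4 constraints: D(U) = {3,4}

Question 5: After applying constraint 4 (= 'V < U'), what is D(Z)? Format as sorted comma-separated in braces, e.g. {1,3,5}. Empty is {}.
Constraint 1 (Z != U) on D(Z)={3,6,7,8,9} D(U)={2,3,4}: no change
Constraint 2 (U != V) on D(U)={2,3,4} D(V)={2,4,5,6}: no change
Constraint 3 (V != Z) on D(V)={2,4,5,6} D(Z)={3,6,7,8,9}: no change
Constraint 4 (V < U) on D(V)={2,4,5,6} D(U)={2,3,4}: V {2,4,5,6}->{2}; U {2,3,4}->{3,4}
So after constraint 4: D(Z) = {3,6,7,8,9}

Answer: {3,6,7,8,9}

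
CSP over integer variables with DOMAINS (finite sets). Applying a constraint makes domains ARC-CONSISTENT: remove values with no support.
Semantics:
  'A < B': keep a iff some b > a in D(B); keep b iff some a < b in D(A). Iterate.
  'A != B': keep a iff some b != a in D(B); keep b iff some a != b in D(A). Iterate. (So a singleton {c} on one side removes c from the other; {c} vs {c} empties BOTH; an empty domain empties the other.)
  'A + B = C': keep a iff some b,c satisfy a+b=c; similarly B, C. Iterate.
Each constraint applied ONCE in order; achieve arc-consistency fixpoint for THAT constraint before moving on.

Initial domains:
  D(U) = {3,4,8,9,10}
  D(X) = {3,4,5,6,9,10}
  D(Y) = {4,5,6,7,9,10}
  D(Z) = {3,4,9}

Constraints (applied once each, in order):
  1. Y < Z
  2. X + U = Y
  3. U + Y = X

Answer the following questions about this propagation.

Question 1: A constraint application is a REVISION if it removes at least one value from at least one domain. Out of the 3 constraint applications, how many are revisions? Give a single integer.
Constraint 1 (Y < Z) on D(Y)={4,5,6,7,9,10} D(Z)={3,4,9}: Y {4,5,6,7,9,10}->{4,5,6,7}; Z {3,4,9}->{9} => REVISION
Constraint 2 (X + U = Y) on D(X)={3,4,5,6,9,10} D(U)={3,4,8,9,10} D(Y)={4,5,6,7}: X {3,4,5,6,9,10}->{3,4}; U {3,4,8,9,10}->{3,4}; Y {4,5,6,7}->{6,7} => REVISION
Constraint 3 (U + Y = X) on D(U)={3,4} D(Y)={6,7} D(X)={3,4}: U {3,4}->{}; Y {6,7}->{}; X {3,4}->{} => REVISION
Total revisions = 3

Answer: 3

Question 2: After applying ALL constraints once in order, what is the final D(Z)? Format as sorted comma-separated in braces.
Answer: {9}

Derivation:
Constraint 1 (Y < Z) on D(Y)={4,5,6,7,9,10} D(Z)={3,4,9}: Y {4,5,6,7,9,10}->{4,5,6,7}; Z {3,4,9}->{9}
Constraint 2 (X + U = Y) on D(X)={3,4,5,6,9,10} D(U)={3,4,8,9,10} D(Y)={4,5,6,7}: X {3,4,5,6,9,10}->{3,4}; U {3,4,8,9,10}->{3,4}; Y {4,5,6,7}->{6,7}
Constraint 3 (U + Y = X) on D(U)={3,4} D(Y)={6,7} D(X)={3,4}: U {3,4}->{}; Y {6,7}->{}; X {3,4}->{}
So after all 3 constraints: D(Z) = {9}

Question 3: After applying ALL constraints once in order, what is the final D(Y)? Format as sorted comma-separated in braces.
Answer: {}

Derivation:
Constraint 1 (Y < Z) on D(Y)={4,5,6,7,9,10} D(Z)={3,4,9}: Y {4,5,6,7,9,10}->{4,5,6,7}; Z {3,4,9}->{9}
Constraint 2 (X + U = Y) on D(X)={3,4,5,6,9,10} D(U)={3,4,8,9,10} D(Y)={4,5,6,7}: X {3,4,5,6,9,10}->{3,4}; U {3,4,8,9,10}->{3,4}; Y {4,5,6,7}->{6,7}
Constraint 3 (U + Y = X) on D(U)={3,4} D(Y)={6,7} D(X)={3,4}: U {3,4}->{}; Y {6,7}->{}; X {3,4}->{}
So after all 3 constraints: D(Y) = {}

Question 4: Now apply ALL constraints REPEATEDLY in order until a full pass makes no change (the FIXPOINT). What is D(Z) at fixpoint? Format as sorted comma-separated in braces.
Answer: {}

Derivation:
pass 0 (initial): D(Z)={3,4,9}
pass 1: U {3,4,8,9,10}->{}; X {3,4,5,6,9,10}->{}; Y {4,5,6,7,9,10}->{}; Z {3,4,9}->{9}
pass 2: Z {9}->{}
pass 3: no change
Fixpoint after 3 passes: D(Z) = {}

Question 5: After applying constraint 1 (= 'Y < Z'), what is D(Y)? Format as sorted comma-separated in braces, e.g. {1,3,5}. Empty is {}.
Constraint 1 (Y < Z) on D(Y)={4,5,6,7,9,10} D(Z)={3,4,9}: Y {4,5,6,7,9,10}->{4,5,6,7}; Z {3,4,9}->{9}
So after constraint 1: D(Y) = {4,5,6,7}

Answer: {4,5,6,7}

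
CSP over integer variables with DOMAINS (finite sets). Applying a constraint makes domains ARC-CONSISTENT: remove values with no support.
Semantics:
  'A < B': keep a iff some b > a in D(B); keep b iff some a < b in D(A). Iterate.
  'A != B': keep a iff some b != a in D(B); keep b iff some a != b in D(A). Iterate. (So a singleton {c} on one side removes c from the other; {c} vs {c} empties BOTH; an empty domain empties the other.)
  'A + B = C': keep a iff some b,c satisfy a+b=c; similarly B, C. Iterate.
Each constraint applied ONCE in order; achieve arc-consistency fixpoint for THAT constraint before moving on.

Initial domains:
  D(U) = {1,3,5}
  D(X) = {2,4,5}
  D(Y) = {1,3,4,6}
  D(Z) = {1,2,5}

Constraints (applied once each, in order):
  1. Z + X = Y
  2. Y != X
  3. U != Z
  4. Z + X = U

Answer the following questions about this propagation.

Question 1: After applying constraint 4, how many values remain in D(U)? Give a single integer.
Answer: 2

Derivation:
Constraint 1 (Z + X = Y) on D(Z)={1,2,5} D(X)={2,4,5} D(Y)={1,3,4,6}: Z {1,2,5}->{1,2}; Y {1,3,4,6}->{3,4,6}
Constraint 2 (Y != X) on D(Y)={3,4,6} D(X)={2,4,5}: no change
Constraint 3 (U != Z) on D(U)={1,3,5} D(Z)={1,2}: no change
Constraint 4 (Z + X = U) on D(Z)={1,2} D(X)={2,4,5} D(U)={1,3,5}: Z {1,2}->{1}; X {2,4,5}->{2,4}; U {1,3,5}->{3,5}
So after constraint 4: D(U)={3,5}, size = 2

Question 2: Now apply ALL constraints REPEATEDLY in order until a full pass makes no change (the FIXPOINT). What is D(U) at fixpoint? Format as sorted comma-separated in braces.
Answer: {3}

Derivation:
pass 0 (initial): D(U)={1,3,5}
pass 1: U {1,3,5}->{3,5}; X {2,4,5}->{2,4}; Y {1,3,4,6}->{3,4,6}; Z {1,2,5}->{1}
pass 2: U {3,5}->{3}; X {2,4}->{2}; Y {3,4,6}->{3}
pass 3: no change
Fixpoint after 3 passes: D(U) = {3}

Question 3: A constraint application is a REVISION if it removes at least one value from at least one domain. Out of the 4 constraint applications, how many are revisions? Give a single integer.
Constraint 1 (Z + X = Y) on D(Z)={1,2,5} D(X)={2,4,5} D(Y)={1,3,4,6}: Z {1,2,5}->{1,2}; Y {1,3,4,6}->{3,4,6} => REVISION
Constraint 2 (Y != X) on D(Y)={3,4,6} D(X)={2,4,5}: no change => not a revision
Constraint 3 (U != Z) on D(U)={1,3,5} D(Z)={1,2}: no change => not a revision
Constraint 4 (Z + X = U) on D(Z)={1,2} D(X)={2,4,5} D(U)={1,3,5}: Z {1,2}->{1}; X {2,4,5}->{2,4}; U {1,3,5}->{3,5} => REVISION
Total revisions = 2

Answer: 2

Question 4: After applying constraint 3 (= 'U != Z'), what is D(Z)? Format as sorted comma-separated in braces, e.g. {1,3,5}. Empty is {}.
Answer: {1,2}

Derivation:
Constraint 1 (Z + X = Y) on D(Z)={1,2,5} D(X)={2,4,5} D(Y)={1,3,4,6}: Z {1,2,5}->{1,2}; Y {1,3,4,6}->{3,4,6}
Constraint 2 (Y != X) on D(Y)={3,4,6} D(X)={2,4,5}: no change
Constraint 3 (U != Z) on D(U)={1,3,5} D(Z)={1,2}: no change
So after constraint 3: D(Z) = {1,2}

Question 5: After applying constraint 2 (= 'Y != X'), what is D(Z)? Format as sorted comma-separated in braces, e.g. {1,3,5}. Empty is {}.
Answer: {1,2}

Derivation:
Constraint 1 (Z + X = Y) on D(Z)={1,2,5} D(X)={2,4,5} D(Y)={1,3,4,6}: Z {1,2,5}->{1,2}; Y {1,3,4,6}->{3,4,6}
Constraint 2 (Y != X) on D(Y)={3,4,6} D(X)={2,4,5}: no change
So after constraint 2: D(Z) = {1,2}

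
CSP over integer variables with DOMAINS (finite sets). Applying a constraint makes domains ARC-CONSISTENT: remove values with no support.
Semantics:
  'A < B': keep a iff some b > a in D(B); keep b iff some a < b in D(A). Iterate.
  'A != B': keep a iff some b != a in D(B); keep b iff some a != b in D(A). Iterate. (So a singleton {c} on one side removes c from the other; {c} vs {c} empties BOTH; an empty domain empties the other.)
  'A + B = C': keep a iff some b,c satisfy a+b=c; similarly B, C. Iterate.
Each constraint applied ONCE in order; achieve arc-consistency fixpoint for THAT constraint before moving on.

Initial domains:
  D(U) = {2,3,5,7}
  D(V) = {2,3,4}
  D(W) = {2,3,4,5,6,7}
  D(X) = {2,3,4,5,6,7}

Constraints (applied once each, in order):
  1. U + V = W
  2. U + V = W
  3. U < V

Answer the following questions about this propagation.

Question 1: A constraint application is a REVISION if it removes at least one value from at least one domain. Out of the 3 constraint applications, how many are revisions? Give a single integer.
Constraint 1 (U + V = W) on D(U)={2,3,5,7} D(V)={2,3,4} D(W)={2,3,4,5,6,7}: U {2,3,5,7}->{2,3,5}; W {2,3,4,5,6,7}->{4,5,6,7} => REVISION
Constraint 2 (U + V = W) on D(U)={2,3,5} D(V)={2,3,4} D(W)={4,5,6,7}: no change => not a revision
Constraint 3 (U < V) on D(U)={2,3,5} D(V)={2,3,4}: U {2,3,5}->{2,3}; V {2,3,4}->{3,4} => REVISION
Total revisions = 2

Answer: 2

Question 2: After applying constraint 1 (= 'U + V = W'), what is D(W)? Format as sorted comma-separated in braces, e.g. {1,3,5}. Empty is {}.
Constraint 1 (U + V = W) on D(U)={2,3,5,7} D(V)={2,3,4} D(W)={2,3,4,5,6,7}: U {2,3,5,7}->{2,3,5}; W {2,3,4,5,6,7}->{4,5,6,7}
So after constraint 1: D(W) = {4,5,6,7}

Answer: {4,5,6,7}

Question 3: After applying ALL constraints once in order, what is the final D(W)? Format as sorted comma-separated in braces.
Constraint 1 (U + V = W) on D(U)={2,3,5,7} D(V)={2,3,4} D(W)={2,3,4,5,6,7}: U {2,3,5,7}->{2,3,5}; W {2,3,4,5,6,7}->{4,5,6,7}
Constraint 2 (U + V = W) on D(U)={2,3,5} D(V)={2,3,4} D(W)={4,5,6,7}: no change
Constraint 3 (U < V) on D(U)={2,3,5} D(V)={2,3,4}: U {2,3,5}->{2,3}; V {2,3,4}->{3,4}
So after all 3 constraints: D(W) = {4,5,6,7}

Answer: {4,5,6,7}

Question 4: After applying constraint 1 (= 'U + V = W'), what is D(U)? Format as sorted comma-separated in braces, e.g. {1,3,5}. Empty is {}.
Constraint 1 (U + V = W) on D(U)={2,3,5,7} D(V)={2,3,4} D(W)={2,3,4,5,6,7}: U {2,3,5,7}->{2,3,5}; W {2,3,4,5,6,7}->{4,5,6,7}
So after constraint 1: D(U) = {2,3,5}

Answer: {2,3,5}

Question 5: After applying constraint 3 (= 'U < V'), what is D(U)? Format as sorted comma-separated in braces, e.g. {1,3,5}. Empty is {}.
Answer: {2,3}

Derivation:
Constraint 1 (U + V = W) on D(U)={2,3,5,7} D(V)={2,3,4} D(W)={2,3,4,5,6,7}: U {2,3,5,7}->{2,3,5}; W {2,3,4,5,6,7}->{4,5,6,7}
Constraint 2 (U + V = W) on D(U)={2,3,5} D(V)={2,3,4} D(W)={4,5,6,7}: no change
Constraint 3 (U < V) on D(U)={2,3,5} D(V)={2,3,4}: U {2,3,5}->{2,3}; V {2,3,4}->{3,4}
So after constraint 3: D(U) = {2,3}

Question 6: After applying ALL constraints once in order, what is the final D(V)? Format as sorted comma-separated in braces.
Constraint 1 (U + V = W) on D(U)={2,3,5,7} D(V)={2,3,4} D(W)={2,3,4,5,6,7}: U {2,3,5,7}->{2,3,5}; W {2,3,4,5,6,7}->{4,5,6,7}
Constraint 2 (U + V = W) on D(U)={2,3,5} D(V)={2,3,4} D(W)={4,5,6,7}: no change
Constraint 3 (U < V) on D(U)={2,3,5} D(V)={2,3,4}: U {2,3,5}->{2,3}; V {2,3,4}->{3,4}
So after all 3 constraints: D(V) = {3,4}

Answer: {3,4}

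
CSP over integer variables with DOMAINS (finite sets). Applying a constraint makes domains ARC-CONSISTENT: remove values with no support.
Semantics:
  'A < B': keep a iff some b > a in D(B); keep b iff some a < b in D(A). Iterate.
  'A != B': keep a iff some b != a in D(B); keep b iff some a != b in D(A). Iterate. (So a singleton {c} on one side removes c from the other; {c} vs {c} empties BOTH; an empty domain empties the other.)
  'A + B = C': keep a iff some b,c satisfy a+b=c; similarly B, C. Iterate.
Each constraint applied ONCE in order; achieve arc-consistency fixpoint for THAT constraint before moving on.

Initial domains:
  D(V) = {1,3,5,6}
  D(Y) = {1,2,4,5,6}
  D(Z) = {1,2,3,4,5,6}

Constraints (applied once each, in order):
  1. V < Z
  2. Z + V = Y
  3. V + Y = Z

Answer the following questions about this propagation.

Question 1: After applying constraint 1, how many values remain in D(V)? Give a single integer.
Constraint 1 (V < Z) on D(V)={1,3,5,6} D(Z)={1,2,3,4,5,6}: V {1,3,5,6}->{1,3,5}; Z {1,2,3,4,5,6}->{2,3,4,5,6}
So after constraint 1: D(V)={1,3,5}, size = 3

Answer: 3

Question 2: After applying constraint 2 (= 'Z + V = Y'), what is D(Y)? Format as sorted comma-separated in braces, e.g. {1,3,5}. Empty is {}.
Answer: {4,5,6}

Derivation:
Constraint 1 (V < Z) on D(V)={1,3,5,6} D(Z)={1,2,3,4,5,6}: V {1,3,5,6}->{1,3,5}; Z {1,2,3,4,5,6}->{2,3,4,5,6}
Constraint 2 (Z + V = Y) on D(Z)={2,3,4,5,6} D(V)={1,3,5} D(Y)={1,2,4,5,6}: Z {2,3,4,5,6}->{2,3,4,5}; V {1,3,5}->{1,3}; Y {1,2,4,5,6}->{4,5,6}
So after constraint 2: D(Y) = {4,5,6}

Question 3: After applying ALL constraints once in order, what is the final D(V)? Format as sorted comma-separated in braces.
Constraint 1 (V < Z) on D(V)={1,3,5,6} D(Z)={1,2,3,4,5,6}: V {1,3,5,6}->{1,3,5}; Z {1,2,3,4,5,6}->{2,3,4,5,6}
Constraint 2 (Z + V = Y) on D(Z)={2,3,4,5,6} D(V)={1,3,5} D(Y)={1,2,4,5,6}: Z {2,3,4,5,6}->{2,3,4,5}; V {1,3,5}->{1,3}; Y {1,2,4,5,6}->{4,5,6}
Constraint 3 (V + Y = Z) on D(V)={1,3} D(Y)={4,5,6} D(Z)={2,3,4,5}: V {1,3}->{1}; Y {4,5,6}->{4}; Z {2,3,4,5}->{5}
So after all 3 constraints: D(V) = {1}

Answer: {1}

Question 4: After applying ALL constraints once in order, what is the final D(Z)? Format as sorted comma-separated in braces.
Constraint 1 (V < Z) on D(V)={1,3,5,6} D(Z)={1,2,3,4,5,6}: V {1,3,5,6}->{1,3,5}; Z {1,2,3,4,5,6}->{2,3,4,5,6}
Constraint 2 (Z + V = Y) on D(Z)={2,3,4,5,6} D(V)={1,3,5} D(Y)={1,2,4,5,6}: Z {2,3,4,5,6}->{2,3,4,5}; V {1,3,5}->{1,3}; Y {1,2,4,5,6}->{4,5,6}
Constraint 3 (V + Y = Z) on D(V)={1,3} D(Y)={4,5,6} D(Z)={2,3,4,5}: V {1,3}->{1}; Y {4,5,6}->{4}; Z {2,3,4,5}->{5}
So after all 3 constraints: D(Z) = {5}

Answer: {5}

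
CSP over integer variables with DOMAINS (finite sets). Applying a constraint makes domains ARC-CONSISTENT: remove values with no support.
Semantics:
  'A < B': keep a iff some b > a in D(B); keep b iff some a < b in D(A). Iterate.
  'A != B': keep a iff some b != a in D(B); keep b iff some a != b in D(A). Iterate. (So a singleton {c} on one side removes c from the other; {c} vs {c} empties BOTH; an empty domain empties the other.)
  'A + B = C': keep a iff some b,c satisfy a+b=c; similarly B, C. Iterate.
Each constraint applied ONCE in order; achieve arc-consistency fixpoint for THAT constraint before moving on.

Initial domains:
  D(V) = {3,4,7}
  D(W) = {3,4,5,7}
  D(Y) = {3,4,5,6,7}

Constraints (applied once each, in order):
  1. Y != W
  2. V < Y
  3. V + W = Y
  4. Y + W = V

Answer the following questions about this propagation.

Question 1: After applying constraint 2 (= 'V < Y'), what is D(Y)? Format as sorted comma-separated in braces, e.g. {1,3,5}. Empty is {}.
Answer: {4,5,6,7}

Derivation:
Constraint 1 (Y != W) on D(Y)={3,4,5,6,7} D(W)={3,4,5,7}: no change
Constraint 2 (V < Y) on D(V)={3,4,7} D(Y)={3,4,5,6,7}: V {3,4,7}->{3,4}; Y {3,4,5,6,7}->{4,5,6,7}
So after constraint 2: D(Y) = {4,5,6,7}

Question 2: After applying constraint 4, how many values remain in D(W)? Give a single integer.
Constraint 1 (Y != W) on D(Y)={3,4,5,6,7} D(W)={3,4,5,7}: no change
Constraint 2 (V < Y) on D(V)={3,4,7} D(Y)={3,4,5,6,7}: V {3,4,7}->{3,4}; Y {3,4,5,6,7}->{4,5,6,7}
Constraint 3 (V + W = Y) on D(V)={3,4} D(W)={3,4,5,7} D(Y)={4,5,6,7}: W {3,4,5,7}->{3,4}; Y {4,5,6,7}->{6,7}
Constraint 4 (Y + W = V) on D(Y)={6,7} D(W)={3,4} D(V)={3,4}: Y {6,7}->{}; W {3,4}->{}; V {3,4}->{}
So after constraint 4: D(W)={}, size = 0

Answer: 0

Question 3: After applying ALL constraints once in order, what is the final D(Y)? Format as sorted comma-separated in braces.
Answer: {}

Derivation:
Constraint 1 (Y != W) on D(Y)={3,4,5,6,7} D(W)={3,4,5,7}: no change
Constraint 2 (V < Y) on D(V)={3,4,7} D(Y)={3,4,5,6,7}: V {3,4,7}->{3,4}; Y {3,4,5,6,7}->{4,5,6,7}
Constraint 3 (V + W = Y) on D(V)={3,4} D(W)={3,4,5,7} D(Y)={4,5,6,7}: W {3,4,5,7}->{3,4}; Y {4,5,6,7}->{6,7}
Constraint 4 (Y + W = V) on D(Y)={6,7} D(W)={3,4} D(V)={3,4}: Y {6,7}->{}; W {3,4}->{}; V {3,4}->{}
So after all 4 constraints: D(Y) = {}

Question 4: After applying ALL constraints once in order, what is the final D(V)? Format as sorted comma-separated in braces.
Answer: {}

Derivation:
Constraint 1 (Y != W) on D(Y)={3,4,5,6,7} D(W)={3,4,5,7}: no change
Constraint 2 (V < Y) on D(V)={3,4,7} D(Y)={3,4,5,6,7}: V {3,4,7}->{3,4}; Y {3,4,5,6,7}->{4,5,6,7}
Constraint 3 (V + W = Y) on D(V)={3,4} D(W)={3,4,5,7} D(Y)={4,5,6,7}: W {3,4,5,7}->{3,4}; Y {4,5,6,7}->{6,7}
Constraint 4 (Y + W = V) on D(Y)={6,7} D(W)={3,4} D(V)={3,4}: Y {6,7}->{}; W {3,4}->{}; V {3,4}->{}
So after all 4 constraints: D(V) = {}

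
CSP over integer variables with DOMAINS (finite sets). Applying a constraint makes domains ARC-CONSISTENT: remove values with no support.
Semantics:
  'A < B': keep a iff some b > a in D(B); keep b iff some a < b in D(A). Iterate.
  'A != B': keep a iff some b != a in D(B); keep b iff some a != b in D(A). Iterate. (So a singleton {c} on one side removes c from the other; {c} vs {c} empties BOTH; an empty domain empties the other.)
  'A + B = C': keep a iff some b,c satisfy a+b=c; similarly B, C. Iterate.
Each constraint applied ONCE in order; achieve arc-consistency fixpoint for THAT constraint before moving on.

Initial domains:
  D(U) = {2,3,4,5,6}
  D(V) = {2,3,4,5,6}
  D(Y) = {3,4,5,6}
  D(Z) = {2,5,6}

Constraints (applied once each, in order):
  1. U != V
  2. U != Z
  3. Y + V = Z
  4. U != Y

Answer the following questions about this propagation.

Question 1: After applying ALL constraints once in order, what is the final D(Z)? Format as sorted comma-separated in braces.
Constraint 1 (U != V) on D(U)={2,3,4,5,6} D(V)={2,3,4,5,6}: no change
Constraint 2 (U != Z) on D(U)={2,3,4,5,6} D(Z)={2,5,6}: no change
Constraint 3 (Y + V = Z) on D(Y)={3,4,5,6} D(V)={2,3,4,5,6} D(Z)={2,5,6}: Y {3,4,5,6}->{3,4}; V {2,3,4,5,6}->{2,3}; Z {2,5,6}->{5,6}
Constraint 4 (U != Y) on D(U)={2,3,4,5,6} D(Y)={3,4}: no change
So after all 4 constraints: D(Z) = {5,6}

Answer: {5,6}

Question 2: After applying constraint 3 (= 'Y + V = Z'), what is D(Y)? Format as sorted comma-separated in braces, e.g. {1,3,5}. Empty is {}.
Constraint 1 (U != V) on D(U)={2,3,4,5,6} D(V)={2,3,4,5,6}: no change
Constraint 2 (U != Z) on D(U)={2,3,4,5,6} D(Z)={2,5,6}: no change
Constraint 3 (Y + V = Z) on D(Y)={3,4,5,6} D(V)={2,3,4,5,6} D(Z)={2,5,6}: Y {3,4,5,6}->{3,4}; V {2,3,4,5,6}->{2,3}; Z {2,5,6}->{5,6}
So after constraint 3: D(Y) = {3,4}

Answer: {3,4}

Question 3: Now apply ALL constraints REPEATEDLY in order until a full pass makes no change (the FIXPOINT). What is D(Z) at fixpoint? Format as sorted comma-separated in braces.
pass 0 (initial): D(Z)={2,5,6}
pass 1: V {2,3,4,5,6}->{2,3}; Y {3,4,5,6}->{3,4}; Z {2,5,6}->{5,6}
pass 2: no change
Fixpoint after 2 passes: D(Z) = {5,6}

Answer: {5,6}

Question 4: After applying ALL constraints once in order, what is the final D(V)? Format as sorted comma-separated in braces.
Answer: {2,3}

Derivation:
Constraint 1 (U != V) on D(U)={2,3,4,5,6} D(V)={2,3,4,5,6}: no change
Constraint 2 (U != Z) on D(U)={2,3,4,5,6} D(Z)={2,5,6}: no change
Constraint 3 (Y + V = Z) on D(Y)={3,4,5,6} D(V)={2,3,4,5,6} D(Z)={2,5,6}: Y {3,4,5,6}->{3,4}; V {2,3,4,5,6}->{2,3}; Z {2,5,6}->{5,6}
Constraint 4 (U != Y) on D(U)={2,3,4,5,6} D(Y)={3,4}: no change
So after all 4 constraints: D(V) = {2,3}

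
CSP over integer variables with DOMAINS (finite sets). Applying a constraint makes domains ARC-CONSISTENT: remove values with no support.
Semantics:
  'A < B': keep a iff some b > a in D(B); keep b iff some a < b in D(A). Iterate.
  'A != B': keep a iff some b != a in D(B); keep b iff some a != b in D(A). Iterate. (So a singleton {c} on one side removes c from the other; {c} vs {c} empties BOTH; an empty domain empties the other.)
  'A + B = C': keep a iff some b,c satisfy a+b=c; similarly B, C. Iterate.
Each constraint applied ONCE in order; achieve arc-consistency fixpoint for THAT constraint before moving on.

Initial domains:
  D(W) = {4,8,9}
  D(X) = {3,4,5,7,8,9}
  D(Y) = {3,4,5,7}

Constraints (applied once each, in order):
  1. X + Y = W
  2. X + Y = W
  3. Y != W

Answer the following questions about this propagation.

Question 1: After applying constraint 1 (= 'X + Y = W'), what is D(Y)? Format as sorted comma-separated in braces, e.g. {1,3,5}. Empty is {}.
Answer: {3,4,5}

Derivation:
Constraint 1 (X + Y = W) on D(X)={3,4,5,7,8,9} D(Y)={3,4,5,7} D(W)={4,8,9}: X {3,4,5,7,8,9}->{3,4,5}; Y {3,4,5,7}->{3,4,5}; W {4,8,9}->{8,9}
So after constraint 1: D(Y) = {3,4,5}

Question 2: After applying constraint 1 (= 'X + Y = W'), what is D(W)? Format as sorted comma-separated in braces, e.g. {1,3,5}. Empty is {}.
Constraint 1 (X + Y = W) on D(X)={3,4,5,7,8,9} D(Y)={3,4,5,7} D(W)={4,8,9}: X {3,4,5,7,8,9}->{3,4,5}; Y {3,4,5,7}->{3,4,5}; W {4,8,9}->{8,9}
So after constraint 1: D(W) = {8,9}

Answer: {8,9}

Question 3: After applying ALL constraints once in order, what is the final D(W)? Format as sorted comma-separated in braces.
Constraint 1 (X + Y = W) on D(X)={3,4,5,7,8,9} D(Y)={3,4,5,7} D(W)={4,8,9}: X {3,4,5,7,8,9}->{3,4,5}; Y {3,4,5,7}->{3,4,5}; W {4,8,9}->{8,9}
Constraint 2 (X + Y = W) on D(X)={3,4,5} D(Y)={3,4,5} D(W)={8,9}: no change
Constraint 3 (Y != W) on D(Y)={3,4,5} D(W)={8,9}: no change
So after all 3 constraints: D(W) = {8,9}

Answer: {8,9}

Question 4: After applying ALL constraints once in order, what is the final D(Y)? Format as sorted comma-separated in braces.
Constraint 1 (X + Y = W) on D(X)={3,4,5,7,8,9} D(Y)={3,4,5,7} D(W)={4,8,9}: X {3,4,5,7,8,9}->{3,4,5}; Y {3,4,5,7}->{3,4,5}; W {4,8,9}->{8,9}
Constraint 2 (X + Y = W) on D(X)={3,4,5} D(Y)={3,4,5} D(W)={8,9}: no change
Constraint 3 (Y != W) on D(Y)={3,4,5} D(W)={8,9}: no change
So after all 3 constraints: D(Y) = {3,4,5}

Answer: {3,4,5}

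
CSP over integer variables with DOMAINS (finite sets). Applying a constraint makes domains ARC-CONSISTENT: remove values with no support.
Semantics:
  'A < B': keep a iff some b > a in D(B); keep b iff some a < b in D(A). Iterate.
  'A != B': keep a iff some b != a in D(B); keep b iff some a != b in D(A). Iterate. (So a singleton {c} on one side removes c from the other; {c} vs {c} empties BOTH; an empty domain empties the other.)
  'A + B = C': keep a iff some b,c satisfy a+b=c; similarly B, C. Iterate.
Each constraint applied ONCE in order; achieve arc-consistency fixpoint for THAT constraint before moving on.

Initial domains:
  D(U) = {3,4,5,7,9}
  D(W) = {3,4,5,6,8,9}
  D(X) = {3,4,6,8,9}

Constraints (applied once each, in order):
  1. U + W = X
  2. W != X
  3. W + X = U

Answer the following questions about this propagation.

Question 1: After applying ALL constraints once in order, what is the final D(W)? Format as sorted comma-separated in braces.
Constraint 1 (U + W = X) on D(U)={3,4,5,7,9} D(W)={3,4,5,6,8,9} D(X)={3,4,6,8,9}: U {3,4,5,7,9}->{3,4,5}; W {3,4,5,6,8,9}->{3,4,5,6}; X {3,4,6,8,9}->{6,8,9}
Constraint 2 (W != X) on D(W)={3,4,5,6} D(X)={6,8,9}: no change
Constraint 3 (W + X = U) on D(W)={3,4,5,6} D(X)={6,8,9} D(U)={3,4,5}: W {3,4,5,6}->{}; X {6,8,9}->{}; U {3,4,5}->{}
So after all 3 constraints: D(W) = {}

Answer: {}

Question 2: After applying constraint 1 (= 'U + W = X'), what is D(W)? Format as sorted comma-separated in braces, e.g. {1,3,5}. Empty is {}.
Answer: {3,4,5,6}

Derivation:
Constraint 1 (U + W = X) on D(U)={3,4,5,7,9} D(W)={3,4,5,6,8,9} D(X)={3,4,6,8,9}: U {3,4,5,7,9}->{3,4,5}; W {3,4,5,6,8,9}->{3,4,5,6}; X {3,4,6,8,9}->{6,8,9}
So after constraint 1: D(W) = {3,4,5,6}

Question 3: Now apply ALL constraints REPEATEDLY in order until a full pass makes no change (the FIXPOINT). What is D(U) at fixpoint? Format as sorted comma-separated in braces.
Answer: {}

Derivation:
pass 0 (initial): D(U)={3,4,5,7,9}
pass 1: U {3,4,5,7,9}->{}; W {3,4,5,6,8,9}->{}; X {3,4,6,8,9}->{}
pass 2: no change
Fixpoint after 2 passes: D(U) = {}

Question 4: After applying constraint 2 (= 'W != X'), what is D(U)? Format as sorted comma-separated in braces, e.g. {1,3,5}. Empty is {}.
Constraint 1 (U + W = X) on D(U)={3,4,5,7,9} D(W)={3,4,5,6,8,9} D(X)={3,4,6,8,9}: U {3,4,5,7,9}->{3,4,5}; W {3,4,5,6,8,9}->{3,4,5,6}; X {3,4,6,8,9}->{6,8,9}
Constraint 2 (W != X) on D(W)={3,4,5,6} D(X)={6,8,9}: no change
So after constraint 2: D(U) = {3,4,5}

Answer: {3,4,5}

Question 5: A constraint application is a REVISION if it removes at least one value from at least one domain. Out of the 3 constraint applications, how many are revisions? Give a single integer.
Answer: 2

Derivation:
Constraint 1 (U + W = X) on D(U)={3,4,5,7,9} D(W)={3,4,5,6,8,9} D(X)={3,4,6,8,9}: U {3,4,5,7,9}->{3,4,5}; W {3,4,5,6,8,9}->{3,4,5,6}; X {3,4,6,8,9}->{6,8,9} => REVISION
Constraint 2 (W != X) on D(W)={3,4,5,6} D(X)={6,8,9}: no change => not a revision
Constraint 3 (W + X = U) on D(W)={3,4,5,6} D(X)={6,8,9} D(U)={3,4,5}: W {3,4,5,6}->{}; X {6,8,9}->{}; U {3,4,5}->{} => REVISION
Total revisions = 2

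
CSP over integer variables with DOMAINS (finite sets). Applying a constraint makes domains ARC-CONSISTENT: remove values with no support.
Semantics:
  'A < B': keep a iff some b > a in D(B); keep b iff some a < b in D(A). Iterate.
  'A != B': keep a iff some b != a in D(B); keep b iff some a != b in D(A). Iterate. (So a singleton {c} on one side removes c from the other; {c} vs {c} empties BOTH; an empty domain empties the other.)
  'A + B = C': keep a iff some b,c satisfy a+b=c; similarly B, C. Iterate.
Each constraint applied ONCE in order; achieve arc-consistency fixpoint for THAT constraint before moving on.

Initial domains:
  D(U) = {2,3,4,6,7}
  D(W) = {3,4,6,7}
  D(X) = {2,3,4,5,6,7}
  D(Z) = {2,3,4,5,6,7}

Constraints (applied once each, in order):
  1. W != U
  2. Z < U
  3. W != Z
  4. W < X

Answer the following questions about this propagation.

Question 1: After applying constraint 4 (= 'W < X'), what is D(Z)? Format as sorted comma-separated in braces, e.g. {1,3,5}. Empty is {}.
Constraint 1 (W != U) on D(W)={3,4,6,7} D(U)={2,3,4,6,7}: no change
Constraint 2 (Z < U) on D(Z)={2,3,4,5,6,7} D(U)={2,3,4,6,7}: Z {2,3,4,5,6,7}->{2,3,4,5,6}; U {2,3,4,6,7}->{3,4,6,7}
Constraint 3 (W != Z) on D(W)={3,4,6,7} D(Z)={2,3,4,5,6}: no change
Constraint 4 (W < X) on D(W)={3,4,6,7} D(X)={2,3,4,5,6,7}: W {3,4,6,7}->{3,4,6}; X {2,3,4,5,6,7}->{4,5,6,7}
So after constraint 4: D(Z) = {2,3,4,5,6}

Answer: {2,3,4,5,6}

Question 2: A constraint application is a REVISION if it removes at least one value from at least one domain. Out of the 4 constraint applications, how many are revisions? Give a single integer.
Answer: 2

Derivation:
Constraint 1 (W != U) on D(W)={3,4,6,7} D(U)={2,3,4,6,7}: no change => not a revision
Constraint 2 (Z < U) on D(Z)={2,3,4,5,6,7} D(U)={2,3,4,6,7}: Z {2,3,4,5,6,7}->{2,3,4,5,6}; U {2,3,4,6,7}->{3,4,6,7} => REVISION
Constraint 3 (W != Z) on D(W)={3,4,6,7} D(Z)={2,3,4,5,6}: no change => not a revision
Constraint 4 (W < X) on D(W)={3,4,6,7} D(X)={2,3,4,5,6,7}: W {3,4,6,7}->{3,4,6}; X {2,3,4,5,6,7}->{4,5,6,7} => REVISION
Total revisions = 2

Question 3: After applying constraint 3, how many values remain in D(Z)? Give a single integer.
Constraint 1 (W != U) on D(W)={3,4,6,7} D(U)={2,3,4,6,7}: no change
Constraint 2 (Z < U) on D(Z)={2,3,4,5,6,7} D(U)={2,3,4,6,7}: Z {2,3,4,5,6,7}->{2,3,4,5,6}; U {2,3,4,6,7}->{3,4,6,7}
Constraint 3 (W != Z) on D(W)={3,4,6,7} D(Z)={2,3,4,5,6}: no change
So after constraint 3: D(Z)={2,3,4,5,6}, size = 5

Answer: 5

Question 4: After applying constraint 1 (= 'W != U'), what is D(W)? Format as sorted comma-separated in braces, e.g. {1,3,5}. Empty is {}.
Constraint 1 (W != U) on D(W)={3,4,6,7} D(U)={2,3,4,6,7}: no change
So after constraint 1: D(W) = {3,4,6,7}

Answer: {3,4,6,7}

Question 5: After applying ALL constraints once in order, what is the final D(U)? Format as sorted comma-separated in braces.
Constraint 1 (W != U) on D(W)={3,4,6,7} D(U)={2,3,4,6,7}: no change
Constraint 2 (Z < U) on D(Z)={2,3,4,5,6,7} D(U)={2,3,4,6,7}: Z {2,3,4,5,6,7}->{2,3,4,5,6}; U {2,3,4,6,7}->{3,4,6,7}
Constraint 3 (W != Z) on D(W)={3,4,6,7} D(Z)={2,3,4,5,6}: no change
Constraint 4 (W < X) on D(W)={3,4,6,7} D(X)={2,3,4,5,6,7}: W {3,4,6,7}->{3,4,6}; X {2,3,4,5,6,7}->{4,5,6,7}
So after all 4 constraints: D(U) = {3,4,6,7}

Answer: {3,4,6,7}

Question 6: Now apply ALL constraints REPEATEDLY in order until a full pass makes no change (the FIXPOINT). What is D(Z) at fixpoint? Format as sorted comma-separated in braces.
Answer: {2,3,4,5,6}

Derivation:
pass 0 (initial): D(Z)={2,3,4,5,6,7}
pass 1: U {2,3,4,6,7}->{3,4,6,7}; W {3,4,6,7}->{3,4,6}; X {2,3,4,5,6,7}->{4,5,6,7}; Z {2,3,4,5,6,7}->{2,3,4,5,6}
pass 2: no change
Fixpoint after 2 passes: D(Z) = {2,3,4,5,6}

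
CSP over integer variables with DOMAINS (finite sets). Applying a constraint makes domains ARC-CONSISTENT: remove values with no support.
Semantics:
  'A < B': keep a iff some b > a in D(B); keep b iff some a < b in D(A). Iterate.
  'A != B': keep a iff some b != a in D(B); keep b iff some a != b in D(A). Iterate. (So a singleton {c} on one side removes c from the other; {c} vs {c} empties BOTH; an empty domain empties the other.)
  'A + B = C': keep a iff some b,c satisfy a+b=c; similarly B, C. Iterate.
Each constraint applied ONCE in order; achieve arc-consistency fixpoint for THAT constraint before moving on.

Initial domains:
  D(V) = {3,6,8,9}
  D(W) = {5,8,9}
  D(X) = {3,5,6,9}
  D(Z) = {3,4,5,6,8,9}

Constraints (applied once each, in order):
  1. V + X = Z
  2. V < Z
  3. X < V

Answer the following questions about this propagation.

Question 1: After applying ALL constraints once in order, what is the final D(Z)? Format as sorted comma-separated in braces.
Constraint 1 (V + X = Z) on D(V)={3,6,8,9} D(X)={3,5,6,9} D(Z)={3,4,5,6,8,9}: V {3,6,8,9}->{3,6}; X {3,5,6,9}->{3,5,6}; Z {3,4,5,6,8,9}->{6,8,9}
Constraint 2 (V < Z) on D(V)={3,6} D(Z)={6,8,9}: no change
Constraint 3 (X < V) on D(X)={3,5,6} D(V)={3,6}: X {3,5,6}->{3,5}; V {3,6}->{6}
So after all 3 constraints: D(Z) = {6,8,9}

Answer: {6,8,9}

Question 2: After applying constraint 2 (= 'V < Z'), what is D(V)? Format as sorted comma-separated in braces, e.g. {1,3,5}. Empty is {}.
Constraint 1 (V + X = Z) on D(V)={3,6,8,9} D(X)={3,5,6,9} D(Z)={3,4,5,6,8,9}: V {3,6,8,9}->{3,6}; X {3,5,6,9}->{3,5,6}; Z {3,4,5,6,8,9}->{6,8,9}
Constraint 2 (V < Z) on D(V)={3,6} D(Z)={6,8,9}: no change
So after constraint 2: D(V) = {3,6}

Answer: {3,6}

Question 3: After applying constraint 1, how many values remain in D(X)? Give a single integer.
Answer: 3

Derivation:
Constraint 1 (V + X = Z) on D(V)={3,6,8,9} D(X)={3,5,6,9} D(Z)={3,4,5,6,8,9}: V {3,6,8,9}->{3,6}; X {3,5,6,9}->{3,5,6}; Z {3,4,5,6,8,9}->{6,8,9}
So after constraint 1: D(X)={3,5,6}, size = 3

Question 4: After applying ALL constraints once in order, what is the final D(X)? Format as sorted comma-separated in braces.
Answer: {3,5}

Derivation:
Constraint 1 (V + X = Z) on D(V)={3,6,8,9} D(X)={3,5,6,9} D(Z)={3,4,5,6,8,9}: V {3,6,8,9}->{3,6}; X {3,5,6,9}->{3,5,6}; Z {3,4,5,6,8,9}->{6,8,9}
Constraint 2 (V < Z) on D(V)={3,6} D(Z)={6,8,9}: no change
Constraint 3 (X < V) on D(X)={3,5,6} D(V)={3,6}: X {3,5,6}->{3,5}; V {3,6}->{6}
So after all 3 constraints: D(X) = {3,5}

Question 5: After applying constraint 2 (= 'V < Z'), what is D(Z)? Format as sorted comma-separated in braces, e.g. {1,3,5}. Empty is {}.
Answer: {6,8,9}

Derivation:
Constraint 1 (V + X = Z) on D(V)={3,6,8,9} D(X)={3,5,6,9} D(Z)={3,4,5,6,8,9}: V {3,6,8,9}->{3,6}; X {3,5,6,9}->{3,5,6}; Z {3,4,5,6,8,9}->{6,8,9}
Constraint 2 (V < Z) on D(V)={3,6} D(Z)={6,8,9}: no change
So after constraint 2: D(Z) = {6,8,9}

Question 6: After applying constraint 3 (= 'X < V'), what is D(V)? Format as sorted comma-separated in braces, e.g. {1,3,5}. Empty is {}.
Answer: {6}

Derivation:
Constraint 1 (V + X = Z) on D(V)={3,6,8,9} D(X)={3,5,6,9} D(Z)={3,4,5,6,8,9}: V {3,6,8,9}->{3,6}; X {3,5,6,9}->{3,5,6}; Z {3,4,5,6,8,9}->{6,8,9}
Constraint 2 (V < Z) on D(V)={3,6} D(Z)={6,8,9}: no change
Constraint 3 (X < V) on D(X)={3,5,6} D(V)={3,6}: X {3,5,6}->{3,5}; V {3,6}->{6}
So after constraint 3: D(V) = {6}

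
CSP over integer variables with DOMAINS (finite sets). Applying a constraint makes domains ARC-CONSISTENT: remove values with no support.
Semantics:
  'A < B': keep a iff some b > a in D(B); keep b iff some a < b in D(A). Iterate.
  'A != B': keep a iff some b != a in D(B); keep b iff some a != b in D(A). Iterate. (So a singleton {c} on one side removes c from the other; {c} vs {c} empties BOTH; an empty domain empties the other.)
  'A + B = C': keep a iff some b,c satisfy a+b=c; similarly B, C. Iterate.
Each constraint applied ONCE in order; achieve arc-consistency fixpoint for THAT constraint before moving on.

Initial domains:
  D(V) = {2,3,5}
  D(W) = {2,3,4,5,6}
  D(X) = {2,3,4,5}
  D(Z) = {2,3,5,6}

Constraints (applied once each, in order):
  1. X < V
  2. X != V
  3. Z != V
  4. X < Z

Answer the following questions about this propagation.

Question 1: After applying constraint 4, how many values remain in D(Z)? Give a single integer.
Answer: 3

Derivation:
Constraint 1 (X < V) on D(X)={2,3,4,5} D(V)={2,3,5}: X {2,3,4,5}->{2,3,4}; V {2,3,5}->{3,5}
Constraint 2 (X != V) on D(X)={2,3,4} D(V)={3,5}: no change
Constraint 3 (Z != V) on D(Z)={2,3,5,6} D(V)={3,5}: no change
Constraint 4 (X < Z) on D(X)={2,3,4} D(Z)={2,3,5,6}: Z {2,3,5,6}->{3,5,6}
So after constraint 4: D(Z)={3,5,6}, size = 3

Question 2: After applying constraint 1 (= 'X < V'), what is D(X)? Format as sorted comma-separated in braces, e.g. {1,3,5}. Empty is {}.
Answer: {2,3,4}

Derivation:
Constraint 1 (X < V) on D(X)={2,3,4,5} D(V)={2,3,5}: X {2,3,4,5}->{2,3,4}; V {2,3,5}->{3,5}
So after constraint 1: D(X) = {2,3,4}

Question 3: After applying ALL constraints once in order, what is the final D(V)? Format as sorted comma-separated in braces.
Answer: {3,5}

Derivation:
Constraint 1 (X < V) on D(X)={2,3,4,5} D(V)={2,3,5}: X {2,3,4,5}->{2,3,4}; V {2,3,5}->{3,5}
Constraint 2 (X != V) on D(X)={2,3,4} D(V)={3,5}: no change
Constraint 3 (Z != V) on D(Z)={2,3,5,6} D(V)={3,5}: no change
Constraint 4 (X < Z) on D(X)={2,3,4} D(Z)={2,3,5,6}: Z {2,3,5,6}->{3,5,6}
So after all 4 constraints: D(V) = {3,5}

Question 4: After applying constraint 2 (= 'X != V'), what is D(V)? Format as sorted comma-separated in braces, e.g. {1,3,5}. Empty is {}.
Answer: {3,5}

Derivation:
Constraint 1 (X < V) on D(X)={2,3,4,5} D(V)={2,3,5}: X {2,3,4,5}->{2,3,4}; V {2,3,5}->{3,5}
Constraint 2 (X != V) on D(X)={2,3,4} D(V)={3,5}: no change
So after constraint 2: D(V) = {3,5}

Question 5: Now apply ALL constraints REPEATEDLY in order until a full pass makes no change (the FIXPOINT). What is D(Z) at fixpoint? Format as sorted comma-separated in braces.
Answer: {3,5,6}

Derivation:
pass 0 (initial): D(Z)={2,3,5,6}
pass 1: V {2,3,5}->{3,5}; X {2,3,4,5}->{2,3,4}; Z {2,3,5,6}->{3,5,6}
pass 2: no change
Fixpoint after 2 passes: D(Z) = {3,5,6}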